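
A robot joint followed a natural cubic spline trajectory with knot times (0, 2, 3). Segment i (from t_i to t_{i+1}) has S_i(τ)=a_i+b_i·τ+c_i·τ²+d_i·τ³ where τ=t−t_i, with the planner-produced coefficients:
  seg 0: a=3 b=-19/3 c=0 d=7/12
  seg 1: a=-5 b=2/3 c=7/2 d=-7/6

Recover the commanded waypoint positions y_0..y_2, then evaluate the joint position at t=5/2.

y_0=3 y_1=-5 y_2=-2
S(5/2) = -63/16

y_0 = S_0(0) = a_0 = 3
y_1 = S_1(0) = a_1 = -5
y_2 = S_1(1) = -2
t_q=5/2 is in segment 1 (τ=1/2); S_1(τ)=-63/16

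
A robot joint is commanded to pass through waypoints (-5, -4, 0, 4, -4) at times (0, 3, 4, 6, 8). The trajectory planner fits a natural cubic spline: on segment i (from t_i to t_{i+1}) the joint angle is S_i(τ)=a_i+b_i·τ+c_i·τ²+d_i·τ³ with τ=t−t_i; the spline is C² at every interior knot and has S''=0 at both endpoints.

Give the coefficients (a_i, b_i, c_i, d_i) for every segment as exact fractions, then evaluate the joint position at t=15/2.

  seg 0: a=-5 b=-143/129 c=0 d=62/387
  seg 1: a=-4 b=415/129 c=62/43 d=-85/129
  seg 2: a=0 b=532/129 c=-23/43 d=-34/129
  seg 3: a=4 b=-152/129 c=-91/43 d=91/258
S(15/2) = -921/688

Δ: Δ0=1/3, Δ1=4, Δ2=2, Δ3=-4
row 1: diag=8, rhs=22; c'=1/8, d'=11/4
row 2: denom=6−1·1/8=47/8; d'=(-12−1·11/4)/(47/8)=-118/47
row 3: denom=8−2·16/47=344/47; d'=(-36−2·-118/47)/(344/47)=-182/43
back: M3=-182/43
back: M2=-118/47−16/47·-182/43=-46/43
back: M1=11/4−1/8·-46/43=124/43
M: M0=0, M1=124/43, M2=-46/43, M3=-182/43, M4=0
seg 0: a=-5, c=M0/2=0, d=(M1−M0)/(6·3)=62/387, b=Δ0−h0·(2M0+M1)/6=-143/129
seg 1: a=-4, c=M1/2=62/43, d=(M2−M1)/(6·1)=-85/129, b=Δ1−h1·(2M1+M2)/6=415/129
seg 2: a=0, c=M2/2=-23/43, d=(M3−M2)/(6·2)=-34/129, b=Δ2−h2·(2M2+M3)/6=532/129
seg 3: a=4, c=M3/2=-91/43, d=(M4−M3)/(6·2)=91/258, b=Δ3−h3·(2M3+M4)/6=-152/129
t_q=15/2 → seg 3, τ=3/2; S=4+-152/129·τ+-91/43·τ²+91/258·τ³=-921/688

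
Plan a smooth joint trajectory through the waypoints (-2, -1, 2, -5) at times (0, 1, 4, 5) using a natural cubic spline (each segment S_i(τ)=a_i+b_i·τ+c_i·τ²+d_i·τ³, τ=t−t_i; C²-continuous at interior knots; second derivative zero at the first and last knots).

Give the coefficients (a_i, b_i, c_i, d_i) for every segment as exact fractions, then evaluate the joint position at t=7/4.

Δ: Δ0=1, Δ1=1, Δ2=-7
row 1: diag=8, rhs=0; c'=3/8, d'=0
row 2: denom=8−3·3/8=55/8; d'=(-48−3·0)/(55/8)=-384/55
back: M2=-384/55
back: M1=0−3/8·-384/55=144/55
M: M0=0, M1=144/55, M2=-384/55, M3=0
seg 0: a=-2, c=M0/2=0, d=(M1−M0)/(6·1)=24/55, b=Δ0−h0·(2M0+M1)/6=31/55
seg 1: a=-1, c=M1/2=72/55, d=(M2−M1)/(6·3)=-8/15, b=Δ1−h1·(2M1+M2)/6=103/55
seg 2: a=2, c=M2/2=-192/55, d=(M3−M2)/(6·1)=64/55, b=Δ2−h2·(2M2+M3)/6=-257/55
t_q=7/4 → seg 1, τ=3/4; S=-1+103/55·τ+72/55·τ²+-8/15·τ³=403/440

  seg 0: a=-2 b=31/55 c=0 d=24/55
  seg 1: a=-1 b=103/55 c=72/55 d=-8/15
  seg 2: a=2 b=-257/55 c=-192/55 d=64/55
S(7/4) = 403/440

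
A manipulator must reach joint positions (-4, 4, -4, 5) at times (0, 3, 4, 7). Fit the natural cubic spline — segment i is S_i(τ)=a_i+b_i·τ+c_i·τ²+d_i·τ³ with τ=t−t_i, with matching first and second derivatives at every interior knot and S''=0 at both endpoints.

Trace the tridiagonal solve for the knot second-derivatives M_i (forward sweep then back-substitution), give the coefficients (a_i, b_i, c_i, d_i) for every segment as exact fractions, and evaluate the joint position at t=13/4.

  seg 0: a=-4 b=457/63 c=0 d=-289/567
  seg 1: a=4 b=-410/63 c=-289/63 d=65/21
  seg 2: a=-4 b=-403/63 c=296/63 d=-296/567
S(13/4) = 2869/1344

Δ: Δ0=8/3, Δ1=-8, Δ2=3
row 1: diag=8, rhs=-64; c'=1/8, d'=-8
row 2: denom=8−1·1/8=63/8; d'=(66−1·-8)/(63/8)=592/63
back: M2=592/63
back: M1=-8−1/8·592/63=-578/63
M: M0=0, M1=-578/63, M2=592/63, M3=0
seg 0: a=-4, c=M0/2=0, d=(M1−M0)/(6·3)=-289/567, b=Δ0−h0·(2M0+M1)/6=457/63
seg 1: a=4, c=M1/2=-289/63, d=(M2−M1)/(6·1)=65/21, b=Δ1−h1·(2M1+M2)/6=-410/63
seg 2: a=-4, c=M2/2=296/63, d=(M3−M2)/(6·3)=-296/567, b=Δ2−h2·(2M2+M3)/6=-403/63
t_q=13/4 → seg 1, τ=1/4; S=4+-410/63·τ+-289/63·τ²+65/21·τ³=2869/1344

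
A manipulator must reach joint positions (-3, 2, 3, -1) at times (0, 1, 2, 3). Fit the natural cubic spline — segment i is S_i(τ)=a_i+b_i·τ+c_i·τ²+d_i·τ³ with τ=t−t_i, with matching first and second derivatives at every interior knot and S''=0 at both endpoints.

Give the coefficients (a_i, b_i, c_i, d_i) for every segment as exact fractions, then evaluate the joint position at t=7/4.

Δ: Δ0=5, Δ1=1, Δ2=-4
row 1: diag=4, rhs=-24; c'=1/4, d'=-6
row 2: denom=4−1·1/4=15/4; d'=(-30−1·-6)/(15/4)=-32/5
back: M2=-32/5
back: M1=-6−1/4·-32/5=-22/5
M: M0=0, M1=-22/5, M2=-32/5, M3=0
seg 0: a=-3, c=M0/2=0, d=(M1−M0)/(6·1)=-11/15, b=Δ0−h0·(2M0+M1)/6=86/15
seg 1: a=2, c=M1/2=-11/5, d=(M2−M1)/(6·1)=-1/3, b=Δ1−h1·(2M1+M2)/6=53/15
seg 2: a=3, c=M2/2=-16/5, d=(M3−M2)/(6·1)=16/15, b=Δ2−h2·(2M2+M3)/6=-28/15
t_q=7/4 → seg 1, τ=3/4; S=2+53/15·τ+-11/5·τ²+-1/3·τ³=1047/320

  seg 0: a=-3 b=86/15 c=0 d=-11/15
  seg 1: a=2 b=53/15 c=-11/5 d=-1/3
  seg 2: a=3 b=-28/15 c=-16/5 d=16/15
S(7/4) = 1047/320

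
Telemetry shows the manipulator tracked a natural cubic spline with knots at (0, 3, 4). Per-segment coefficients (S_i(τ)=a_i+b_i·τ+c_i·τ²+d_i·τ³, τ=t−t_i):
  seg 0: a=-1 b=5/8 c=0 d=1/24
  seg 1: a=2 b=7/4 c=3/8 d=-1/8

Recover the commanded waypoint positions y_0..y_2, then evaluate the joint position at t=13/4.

y_0=-1 y_1=2 y_2=4
S(13/4) = 1259/512

y_0 = S_0(0) = a_0 = -1
y_1 = S_1(0) = a_1 = 2
y_2 = S_1(1) = 4
t_q=13/4 is in segment 1 (τ=1/4); S_1(τ)=1259/512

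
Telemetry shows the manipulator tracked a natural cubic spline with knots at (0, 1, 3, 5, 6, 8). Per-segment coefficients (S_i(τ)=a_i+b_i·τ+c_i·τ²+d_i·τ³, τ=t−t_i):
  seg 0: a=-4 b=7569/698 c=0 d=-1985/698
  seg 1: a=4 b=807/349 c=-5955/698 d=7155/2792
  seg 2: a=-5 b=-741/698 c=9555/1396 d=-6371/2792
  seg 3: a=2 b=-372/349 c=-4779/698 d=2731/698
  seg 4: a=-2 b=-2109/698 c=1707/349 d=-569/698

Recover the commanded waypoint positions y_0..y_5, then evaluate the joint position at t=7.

y_0=-4 y_1=4 y_2=-5 y_3=2 y_4=-2 y_5=5
S(7) = -330/349

y_0 = S_0(0) = a_0 = -4
y_1 = S_1(0) = a_1 = 4
y_2 = S_2(0) = a_2 = -5
y_3 = S_3(0) = a_3 = 2
y_4 = S_4(0) = a_4 = -2
y_5 = S_4(2) = 5
t_q=7 is in segment 4 (τ=1); S_4(τ)=-330/349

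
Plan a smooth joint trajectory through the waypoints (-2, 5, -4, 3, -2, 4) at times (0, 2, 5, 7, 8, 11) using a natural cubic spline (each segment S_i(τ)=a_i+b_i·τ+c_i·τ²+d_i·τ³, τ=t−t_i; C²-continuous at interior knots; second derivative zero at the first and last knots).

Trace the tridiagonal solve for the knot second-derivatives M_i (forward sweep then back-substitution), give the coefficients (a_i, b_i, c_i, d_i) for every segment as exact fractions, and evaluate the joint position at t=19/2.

  seg 0: a=-2 b=14851/2638 c=0 d=-2809/5276
  seg 1: a=5 b=-2003/2638 c=-8427/2638 d=9685/11871
  seg 2: a=-4 b=5545/2638 c=10943/2638 d=-9099/5276
  seg 3: a=3 b=-5277/2638 c=-8177/1319 d=8441/2638
  seg 4: a=-2 b=-6331/1319 c=8969/2638 d=-8969/23742
S(19/2) = -59617/21104

Δ: Δ0=7/2, Δ1=-3, Δ2=7/2, Δ3=-5, Δ4=2
row 1: diag=10, rhs=-39; c'=3/10, d'=-39/10
row 2: denom=10−3·3/10=91/10; d'=(39−3·-39/10)/(91/10)=39/7
row 3: denom=6−2·20/91=506/91; d'=(-51−2·39/7)/(506/91)=-5655/506
row 4: denom=8−1·91/506=3957/506; d'=(42−1·-5655/506)/(3957/506)=8969/1319
back: M4=8969/1319
back: M3=-5655/506−91/506·8969/1319=-16354/1319
back: M2=39/7−20/91·-16354/1319=10943/1319
back: M1=-39/10−3/10·10943/1319=-8427/1319
M: M0=0, M1=-8427/1319, M2=10943/1319, M3=-16354/1319, M4=8969/1319, M5=0
seg 0: a=-2, c=M0/2=0, d=(M1−M0)/(6·2)=-2809/5276, b=Δ0−h0·(2M0+M1)/6=14851/2638
seg 1: a=5, c=M1/2=-8427/2638, d=(M2−M1)/(6·3)=9685/11871, b=Δ1−h1·(2M1+M2)/6=-2003/2638
seg 2: a=-4, c=M2/2=10943/2638, d=(M3−M2)/(6·2)=-9099/5276, b=Δ2−h2·(2M2+M3)/6=5545/2638
seg 3: a=3, c=M3/2=-8177/1319, d=(M4−M3)/(6·1)=8441/2638, b=Δ3−h3·(2M3+M4)/6=-5277/2638
seg 4: a=-2, c=M4/2=8969/2638, d=(M5−M4)/(6·3)=-8969/23742, b=Δ4−h4·(2M4+M5)/6=-6331/1319
t_q=19/2 → seg 4, τ=3/2; S=-2+-6331/1319·τ+8969/2638·τ²+-8969/23742·τ³=-59617/21104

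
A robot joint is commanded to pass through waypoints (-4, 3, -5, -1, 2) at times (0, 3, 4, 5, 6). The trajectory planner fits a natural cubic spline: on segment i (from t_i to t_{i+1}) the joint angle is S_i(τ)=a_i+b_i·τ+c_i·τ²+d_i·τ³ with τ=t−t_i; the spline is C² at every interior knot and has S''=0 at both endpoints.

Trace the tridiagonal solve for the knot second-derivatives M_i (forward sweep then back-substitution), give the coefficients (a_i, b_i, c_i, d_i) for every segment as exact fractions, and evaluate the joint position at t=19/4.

Δ: Δ0=7/3, Δ1=-8, Δ2=4, Δ3=3
row 1: diag=8, rhs=-62; c'=1/8, d'=-31/4
row 2: denom=4−1·1/8=31/8; d'=(72−1·-31/4)/(31/8)=638/31
row 3: denom=4−1·8/31=116/31; d'=(-6−1·638/31)/(116/31)=-206/29
back: M3=-206/29
back: M2=638/31−8/31·-206/29=650/29
back: M1=-31/4−1/8·650/29=-306/29
M: M0=0, M1=-306/29, M2=650/29, M3=-206/29, M4=0
seg 0: a=-4, c=M0/2=0, d=(M1−M0)/(6·3)=-17/29, b=Δ0−h0·(2M0+M1)/6=662/87
seg 1: a=3, c=M1/2=-153/29, d=(M2−M1)/(6·1)=478/87, b=Δ1−h1·(2M1+M2)/6=-715/87
seg 2: a=-5, c=M2/2=325/29, d=(M3−M2)/(6·1)=-428/87, b=Δ2−h2·(2M2+M3)/6=-199/87
seg 3: a=-1, c=M3/2=-103/29, d=(M4−M3)/(6·1)=103/87, b=Δ3−h3·(2M3+M4)/6=467/87
t_q=19/4 → seg 2, τ=3/4; S=-5+-199/87·τ+325/29·τ²+-428/87·τ³=-577/232

  seg 0: a=-4 b=662/87 c=0 d=-17/29
  seg 1: a=3 b=-715/87 c=-153/29 d=478/87
  seg 2: a=-5 b=-199/87 c=325/29 d=-428/87
  seg 3: a=-1 b=467/87 c=-103/29 d=103/87
S(19/4) = -577/232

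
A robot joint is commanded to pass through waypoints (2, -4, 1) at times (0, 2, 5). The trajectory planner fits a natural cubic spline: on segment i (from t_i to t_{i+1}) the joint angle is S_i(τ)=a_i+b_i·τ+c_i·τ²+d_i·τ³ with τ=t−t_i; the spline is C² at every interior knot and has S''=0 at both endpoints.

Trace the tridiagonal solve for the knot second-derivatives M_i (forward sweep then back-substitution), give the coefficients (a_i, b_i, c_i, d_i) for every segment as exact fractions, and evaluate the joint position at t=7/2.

Δ: Δ0=-3, Δ1=5/3
row 1: diag=10, rhs=28; c'=3/10, d'=14/5
back: M1=14/5
M: M0=0, M1=14/5, M2=0
seg 0: a=2, c=M0/2=0, d=(M1−M0)/(6·2)=7/30, b=Δ0−h0·(2M0+M1)/6=-59/15
seg 1: a=-4, c=M1/2=7/5, d=(M2−M1)/(6·3)=-7/45, b=Δ1−h1·(2M1+M2)/6=-17/15
t_q=7/2 → seg 1, τ=3/2; S=-4+-17/15·τ+7/5·τ²+-7/45·τ³=-123/40

  seg 0: a=2 b=-59/15 c=0 d=7/30
  seg 1: a=-4 b=-17/15 c=7/5 d=-7/45
S(7/2) = -123/40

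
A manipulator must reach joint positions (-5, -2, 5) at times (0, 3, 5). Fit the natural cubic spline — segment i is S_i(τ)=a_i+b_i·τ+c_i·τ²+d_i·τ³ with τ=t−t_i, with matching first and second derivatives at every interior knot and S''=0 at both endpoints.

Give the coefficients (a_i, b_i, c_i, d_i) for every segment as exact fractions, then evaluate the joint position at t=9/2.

Δ: Δ0=1, Δ1=7/2
row 1: diag=10, rhs=15; c'=1/5, d'=3/2
back: M1=3/2
M: M0=0, M1=3/2, M2=0
seg 0: a=-5, c=M0/2=0, d=(M1−M0)/(6·3)=1/12, b=Δ0−h0·(2M0+M1)/6=1/4
seg 1: a=-2, c=M1/2=3/4, d=(M2−M1)/(6·2)=-1/8, b=Δ1−h1·(2M1+M2)/6=5/2
t_q=9/2 → seg 1, τ=3/2; S=-2+5/2·τ+3/4·τ²+-1/8·τ³=193/64

  seg 0: a=-5 b=1/4 c=0 d=1/12
  seg 1: a=-2 b=5/2 c=3/4 d=-1/8
S(9/2) = 193/64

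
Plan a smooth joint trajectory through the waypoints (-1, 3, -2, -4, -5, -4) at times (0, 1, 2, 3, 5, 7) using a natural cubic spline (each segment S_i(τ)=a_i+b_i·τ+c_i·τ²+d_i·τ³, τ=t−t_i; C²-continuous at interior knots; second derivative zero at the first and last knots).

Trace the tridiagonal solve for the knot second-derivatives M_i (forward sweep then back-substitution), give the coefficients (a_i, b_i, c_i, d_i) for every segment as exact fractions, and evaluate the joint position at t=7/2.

Δ: Δ0=4, Δ1=-5, Δ2=-2, Δ3=-1/2, Δ4=1/2
row 1: diag=4, rhs=-54; c'=1/4, d'=-27/2
row 2: denom=4−1·1/4=15/4; d'=(18−1·-27/2)/(15/4)=42/5
row 3: denom=6−1·4/15=86/15; d'=(9−1·42/5)/(86/15)=9/86
row 4: denom=8−2·15/43=314/43; d'=(6−2·9/86)/(314/43)=249/314
back: M4=249/314
back: M3=9/86−15/43·249/314=-27/157
back: M2=42/5−4/15·-27/157=1326/157
back: M1=-27/2−1/4·1326/157=-2451/157
M: M0=0, M1=-2451/157, M2=1326/157, M3=-27/157, M4=249/314, M5=0
seg 0: a=-1, c=M0/2=0, d=(M1−M0)/(6·1)=-817/314, b=Δ0−h0·(2M0+M1)/6=2073/314
seg 1: a=3, c=M1/2=-2451/314, d=(M2−M1)/(6·1)=1259/314, b=Δ1−h1·(2M1+M2)/6=-189/157
seg 2: a=-2, c=M2/2=663/157, d=(M3−M2)/(6·1)=-451/314, b=Δ2−h2·(2M2+M3)/6=-1503/314
seg 3: a=-4, c=M3/2=-27/314, d=(M4−M3)/(6·2)=101/1256, b=Δ3−h3·(2M3+M4)/6=-102/157
seg 4: a=-5, c=M4/2=249/628, d=(M5−M4)/(6·2)=-83/1256, b=Δ4−h4·(2M4+M5)/6=-9/314
t_q=7/2 → seg 3, τ=1/2; S=-4+-102/157·τ+-27/314·τ²+101/1256·τ³=-43571/10048

  seg 0: a=-1 b=2073/314 c=0 d=-817/314
  seg 1: a=3 b=-189/157 c=-2451/314 d=1259/314
  seg 2: a=-2 b=-1503/314 c=663/157 d=-451/314
  seg 3: a=-4 b=-102/157 c=-27/314 d=101/1256
  seg 4: a=-5 b=-9/314 c=249/628 d=-83/1256
S(7/2) = -43571/10048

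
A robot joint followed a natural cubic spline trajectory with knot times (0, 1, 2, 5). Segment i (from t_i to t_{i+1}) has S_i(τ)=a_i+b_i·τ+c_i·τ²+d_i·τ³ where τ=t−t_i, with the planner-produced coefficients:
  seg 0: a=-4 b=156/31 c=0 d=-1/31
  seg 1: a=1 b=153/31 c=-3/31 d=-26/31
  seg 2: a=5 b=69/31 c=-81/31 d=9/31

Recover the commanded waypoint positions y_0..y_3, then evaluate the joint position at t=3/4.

y_0 = S_0(0) = a_0 = -4
y_1 = S_1(0) = a_1 = 1
y_2 = S_2(0) = a_2 = 5
y_3 = S_2(3) = -4
t_q=3/4 is in segment 0 (τ=3/4); S_0(τ)=-475/1984

y_0=-4 y_1=1 y_2=5 y_3=-4
S(3/4) = -475/1984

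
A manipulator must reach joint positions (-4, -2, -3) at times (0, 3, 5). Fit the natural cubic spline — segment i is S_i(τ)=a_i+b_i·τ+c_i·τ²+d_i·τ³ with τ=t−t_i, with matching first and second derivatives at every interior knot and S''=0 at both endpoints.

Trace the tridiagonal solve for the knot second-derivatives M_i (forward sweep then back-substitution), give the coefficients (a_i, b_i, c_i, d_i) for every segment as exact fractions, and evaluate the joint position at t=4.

  seg 0: a=-4 b=61/60 c=0 d=-7/180
  seg 1: a=-2 b=-1/30 c=-7/20 d=7/120
S(4) = -93/40

Δ: Δ0=2/3, Δ1=-1/2
row 1: diag=10, rhs=-7; c'=1/5, d'=-7/10
back: M1=-7/10
M: M0=0, M1=-7/10, M2=0
seg 0: a=-4, c=M0/2=0, d=(M1−M0)/(6·3)=-7/180, b=Δ0−h0·(2M0+M1)/6=61/60
seg 1: a=-2, c=M1/2=-7/20, d=(M2−M1)/(6·2)=7/120, b=Δ1−h1·(2M1+M2)/6=-1/30
t_q=4 → seg 1, τ=1; S=-2+-1/30·τ+-7/20·τ²+7/120·τ³=-93/40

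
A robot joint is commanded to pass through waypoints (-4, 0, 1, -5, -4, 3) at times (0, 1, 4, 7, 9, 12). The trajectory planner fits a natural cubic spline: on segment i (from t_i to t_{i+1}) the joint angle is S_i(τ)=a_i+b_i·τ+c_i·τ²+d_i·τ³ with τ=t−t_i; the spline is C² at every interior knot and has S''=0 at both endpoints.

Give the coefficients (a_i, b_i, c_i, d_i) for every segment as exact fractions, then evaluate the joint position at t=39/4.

  seg 0: a=-4 b=5593/1272 c=0 d=-505/1272
  seg 1: a=0 b=2039/636 c=-505/424 d=33/424
  seg 2: a=1 b=-2339/1272 c=-26/53 d=1667/11448
  seg 3: a=-5 b=-541/636 c=1043/1272 d=-23/318
  seg 4: a=-4 b=331/212 c=491/1272 d=-491/11448
S(39/4) = -71367/27136

Δ: Δ0=4, Δ1=1/3, Δ2=-2, Δ3=1/2, Δ4=7/3
row 1: diag=8, rhs=-22; c'=3/8, d'=-11/4
row 2: denom=12−3·3/8=87/8; d'=(-14−3·-11/4)/(87/8)=-46/87
row 3: denom=10−3·8/29=266/29; d'=(15−3·-46/87)/(266/29)=481/266
row 4: denom=10−2·29/133=1272/133; d'=(11−2·481/266)/(1272/133)=491/636
back: M4=491/636
back: M3=481/266−29/133·491/636=1043/636
back: M2=-46/87−8/29·1043/636=-52/53
back: M1=-11/4−3/8·-52/53=-505/212
M: M0=0, M1=-505/212, M2=-52/53, M3=1043/636, M4=491/636, M5=0
seg 0: a=-4, c=M0/2=0, d=(M1−M0)/(6·1)=-505/1272, b=Δ0−h0·(2M0+M1)/6=5593/1272
seg 1: a=0, c=M1/2=-505/424, d=(M2−M1)/(6·3)=33/424, b=Δ1−h1·(2M1+M2)/6=2039/636
seg 2: a=1, c=M2/2=-26/53, d=(M3−M2)/(6·3)=1667/11448, b=Δ2−h2·(2M2+M3)/6=-2339/1272
seg 3: a=-5, c=M3/2=1043/1272, d=(M4−M3)/(6·2)=-23/318, b=Δ3−h3·(2M3+M4)/6=-541/636
seg 4: a=-4, c=M4/2=491/1272, d=(M5−M4)/(6·3)=-491/11448, b=Δ4−h4·(2M4+M5)/6=331/212
t_q=39/4 → seg 4, τ=3/4; S=-4+331/212·τ+491/1272·τ²+-491/11448·τ³=-71367/27136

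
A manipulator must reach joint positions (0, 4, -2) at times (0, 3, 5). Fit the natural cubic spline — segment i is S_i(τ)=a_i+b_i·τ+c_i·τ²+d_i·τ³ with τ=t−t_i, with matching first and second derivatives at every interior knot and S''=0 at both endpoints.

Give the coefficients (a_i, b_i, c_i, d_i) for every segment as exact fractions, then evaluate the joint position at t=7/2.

Δ: Δ0=4/3, Δ1=-3
row 1: diag=10, rhs=-26; c'=1/5, d'=-13/5
back: M1=-13/5
M: M0=0, M1=-13/5, M2=0
seg 0: a=0, c=M0/2=0, d=(M1−M0)/(6·3)=-13/90, b=Δ0−h0·(2M0+M1)/6=79/30
seg 1: a=4, c=M1/2=-13/10, d=(M2−M1)/(6·2)=13/60, b=Δ1−h1·(2M1+M2)/6=-19/15
t_q=7/2 → seg 1, τ=1/2; S=4+-19/15·τ+-13/10·τ²+13/60·τ³=491/160

  seg 0: a=0 b=79/30 c=0 d=-13/90
  seg 1: a=4 b=-19/15 c=-13/10 d=13/60
S(7/2) = 491/160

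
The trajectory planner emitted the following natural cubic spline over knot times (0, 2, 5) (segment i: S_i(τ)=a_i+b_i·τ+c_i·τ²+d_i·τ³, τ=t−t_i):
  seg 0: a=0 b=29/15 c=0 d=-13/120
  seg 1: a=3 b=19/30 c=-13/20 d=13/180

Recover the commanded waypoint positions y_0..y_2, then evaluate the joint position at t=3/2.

y_0=0 y_1=3 y_2=1
S(3/2) = 811/320

y_0 = S_0(0) = a_0 = 0
y_1 = S_1(0) = a_1 = 3
y_2 = S_1(3) = 1
t_q=3/2 is in segment 0 (τ=3/2); S_0(τ)=811/320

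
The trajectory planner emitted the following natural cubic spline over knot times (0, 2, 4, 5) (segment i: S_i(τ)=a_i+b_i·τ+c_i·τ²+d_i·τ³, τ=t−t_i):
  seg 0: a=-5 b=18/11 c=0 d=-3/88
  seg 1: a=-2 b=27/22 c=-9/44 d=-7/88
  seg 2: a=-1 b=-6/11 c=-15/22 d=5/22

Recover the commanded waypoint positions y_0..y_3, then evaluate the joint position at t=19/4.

y_0 = S_0(0) = a_0 = -5
y_1 = S_1(0) = a_1 = -2
y_2 = S_2(0) = a_2 = -1
y_3 = S_2(1) = -2
t_q=19/4 is in segment 2 (τ=3/4); S_2(τ)=-2389/1408

y_0=-5 y_1=-2 y_2=-1 y_3=-2
S(19/4) = -2389/1408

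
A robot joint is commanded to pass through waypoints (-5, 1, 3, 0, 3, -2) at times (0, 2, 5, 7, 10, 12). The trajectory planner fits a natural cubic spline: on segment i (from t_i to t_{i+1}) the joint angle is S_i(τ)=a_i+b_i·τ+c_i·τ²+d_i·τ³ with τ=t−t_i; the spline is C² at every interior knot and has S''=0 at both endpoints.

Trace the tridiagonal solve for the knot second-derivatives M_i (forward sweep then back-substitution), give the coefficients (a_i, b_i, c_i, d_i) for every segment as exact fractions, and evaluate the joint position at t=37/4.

Δ: Δ0=3, Δ1=2/3, Δ2=-3/2, Δ3=1, Δ4=-5/2
row 1: diag=10, rhs=-14; c'=3/10, d'=-7/5
row 2: denom=10−3·3/10=91/10; d'=(-13−3·-7/5)/(91/10)=-88/91
row 3: denom=10−2·20/91=870/91; d'=(15−2·-88/91)/(870/91)=1541/870
row 4: denom=10−3·91/290=2627/290; d'=(-21−3·1541/870)/(2627/290)=-7631/2627
back: M4=-7631/2627
back: M3=1541/870−91/290·-7631/2627=21143/7881
back: M2=-88/91−20/91·21143/7881=-12268/7881
back: M1=-7/5−3/10·-12268/7881=-2451/2627
M: M0=0, M1=-2451/2627, M2=-12268/7881, M3=21143/7881, M4=-7631/2627, M5=0
seg 0: a=-5, c=M0/2=0, d=(M1−M0)/(6·2)=-817/10508, b=Δ0−h0·(2M0+M1)/6=8698/2627
seg 1: a=1, c=M1/2=-2451/5254, d=(M2−M1)/(6·3)=-4915/141858, b=Δ1−h1·(2M1+M2)/6=6247/2627
seg 2: a=3, c=M2/2=-6134/7881, d=(M3−M2)/(6·2)=301/852, b=Δ2−h2·(2M2+M3)/6=-7127/5254
seg 3: a=0, c=M3/2=21143/15762, d=(M4−M3)/(6·3)=-22018/70929, b=Δ3−h3·(2M3+M4)/6=-3631/15762
seg 4: a=3, c=M4/2=-7631/5254, d=(M5−M4)/(6·2)=7631/31524, b=Δ4−h4·(2M4+M5)/6=-8881/15762
t_q=37/4 → seg 3, τ=9/4; S=0+-3631/15762·τ+21143/15762·τ²+-22018/70929·τ³=115023/42032

  seg 0: a=-5 b=8698/2627 c=0 d=-817/10508
  seg 1: a=1 b=6247/2627 c=-2451/5254 d=-4915/141858
  seg 2: a=3 b=-7127/5254 c=-6134/7881 d=301/852
  seg 3: a=0 b=-3631/15762 c=21143/15762 d=-22018/70929
  seg 4: a=3 b=-8881/15762 c=-7631/5254 d=7631/31524
S(37/4) = 115023/42032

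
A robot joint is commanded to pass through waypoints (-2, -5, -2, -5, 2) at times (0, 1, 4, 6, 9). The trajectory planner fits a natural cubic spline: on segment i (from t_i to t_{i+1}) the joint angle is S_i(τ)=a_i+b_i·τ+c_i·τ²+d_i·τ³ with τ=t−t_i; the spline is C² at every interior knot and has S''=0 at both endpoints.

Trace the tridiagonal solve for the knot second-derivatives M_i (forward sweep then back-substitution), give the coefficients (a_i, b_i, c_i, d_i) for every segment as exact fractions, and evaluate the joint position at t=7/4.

  seg 0: a=-2 b=-1258/339 c=0 d=241/339
  seg 1: a=-5 b=-535/339 c=241/113 d=-1295/3051
  seg 2: a=-2 b=-82/339 c=-572/339 d=1435/2712
  seg 3: a=-5 b=-145/226 c=2017/1356 d=-2017/12204
S(7/4) = -37339/7232

Δ: Δ0=-3, Δ1=1, Δ2=-3/2, Δ3=7/3
row 1: diag=8, rhs=24; c'=3/8, d'=3
row 2: denom=10−3·3/8=71/8; d'=(-15−3·3)/(71/8)=-192/71
row 3: denom=10−2·16/71=678/71; d'=(23−2·-192/71)/(678/71)=2017/678
back: M3=2017/678
back: M2=-192/71−16/71·2017/678=-1144/339
back: M1=3−3/8·-1144/339=482/113
M: M0=0, M1=482/113, M2=-1144/339, M3=2017/678, M4=0
seg 0: a=-2, c=M0/2=0, d=(M1−M0)/(6·1)=241/339, b=Δ0−h0·(2M0+M1)/6=-1258/339
seg 1: a=-5, c=M1/2=241/113, d=(M2−M1)/(6·3)=-1295/3051, b=Δ1−h1·(2M1+M2)/6=-535/339
seg 2: a=-2, c=M2/2=-572/339, d=(M3−M2)/(6·2)=1435/2712, b=Δ2−h2·(2M2+M3)/6=-82/339
seg 3: a=-5, c=M3/2=2017/1356, d=(M4−M3)/(6·3)=-2017/12204, b=Δ3−h3·(2M3+M4)/6=-145/226
t_q=7/4 → seg 1, τ=3/4; S=-5+-535/339·τ+241/113·τ²+-1295/3051·τ³=-37339/7232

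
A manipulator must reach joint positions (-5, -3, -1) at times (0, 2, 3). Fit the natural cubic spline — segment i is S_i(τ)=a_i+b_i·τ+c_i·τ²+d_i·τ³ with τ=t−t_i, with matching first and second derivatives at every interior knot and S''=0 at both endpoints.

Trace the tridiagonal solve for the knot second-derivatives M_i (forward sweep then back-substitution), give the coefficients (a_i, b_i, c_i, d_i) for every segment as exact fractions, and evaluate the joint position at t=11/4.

  seg 0: a=-5 b=2/3 c=0 d=1/12
  seg 1: a=-3 b=5/3 c=1/2 d=-1/6
S(11/4) = -197/128

Δ: Δ0=1, Δ1=2
row 1: diag=6, rhs=6; c'=1/6, d'=1
back: M1=1
M: M0=0, M1=1, M2=0
seg 0: a=-5, c=M0/2=0, d=(M1−M0)/(6·2)=1/12, b=Δ0−h0·(2M0+M1)/6=2/3
seg 1: a=-3, c=M1/2=1/2, d=(M2−M1)/(6·1)=-1/6, b=Δ1−h1·(2M1+M2)/6=5/3
t_q=11/4 → seg 1, τ=3/4; S=-3+5/3·τ+1/2·τ²+-1/6·τ³=-197/128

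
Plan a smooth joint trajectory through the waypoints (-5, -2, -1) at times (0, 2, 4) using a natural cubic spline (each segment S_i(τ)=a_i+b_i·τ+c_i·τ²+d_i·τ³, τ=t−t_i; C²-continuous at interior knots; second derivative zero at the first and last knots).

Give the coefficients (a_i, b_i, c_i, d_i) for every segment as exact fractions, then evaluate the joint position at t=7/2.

Δ: Δ0=3/2, Δ1=1/2
row 1: diag=8, rhs=-6; c'=1/4, d'=-3/4
back: M1=-3/4
M: M0=0, M1=-3/4, M2=0
seg 0: a=-5, c=M0/2=0, d=(M1−M0)/(6·2)=-1/16, b=Δ0−h0·(2M0+M1)/6=7/4
seg 1: a=-2, c=M1/2=-3/8, d=(M2−M1)/(6·2)=1/16, b=Δ1−h1·(2M1+M2)/6=1
t_q=7/2 → seg 1, τ=3/2; S=-2+1·τ+-3/8·τ²+1/16·τ³=-145/128

  seg 0: a=-5 b=7/4 c=0 d=-1/16
  seg 1: a=-2 b=1 c=-3/8 d=1/16
S(7/2) = -145/128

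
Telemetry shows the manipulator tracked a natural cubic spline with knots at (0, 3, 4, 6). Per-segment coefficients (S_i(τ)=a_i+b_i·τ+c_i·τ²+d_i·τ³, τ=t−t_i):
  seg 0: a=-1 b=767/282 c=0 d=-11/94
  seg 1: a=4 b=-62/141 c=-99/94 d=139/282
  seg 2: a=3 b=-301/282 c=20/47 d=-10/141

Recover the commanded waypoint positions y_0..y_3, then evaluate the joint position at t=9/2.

y_0=-1 y_1=4 y_2=3 y_3=2
S(9/2) = 241/94

y_0 = S_0(0) = a_0 = -1
y_1 = S_1(0) = a_1 = 4
y_2 = S_2(0) = a_2 = 3
y_3 = S_2(2) = 2
t_q=9/2 is in segment 2 (τ=1/2); S_2(τ)=241/94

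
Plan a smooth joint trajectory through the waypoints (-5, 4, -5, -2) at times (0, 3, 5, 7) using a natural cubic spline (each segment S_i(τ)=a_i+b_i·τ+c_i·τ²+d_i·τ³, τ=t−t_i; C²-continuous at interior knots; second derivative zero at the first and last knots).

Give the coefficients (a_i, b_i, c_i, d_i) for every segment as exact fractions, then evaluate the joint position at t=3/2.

  seg 0: a=-5 b=111/19 c=0 d=-6/19
  seg 1: a=4 b=-51/19 c=-54/19 d=147/152
  seg 2: a=-5 b=-93/38 c=225/76 d=-75/152
S(3/2) = 205/76

Δ: Δ0=3, Δ1=-9/2, Δ2=3/2
row 1: diag=10, rhs=-45; c'=1/5, d'=-9/2
row 2: denom=8−2·1/5=38/5; d'=(36−2·-9/2)/(38/5)=225/38
back: M2=225/38
back: M1=-9/2−1/5·225/38=-108/19
M: M0=0, M1=-108/19, M2=225/38, M3=0
seg 0: a=-5, c=M0/2=0, d=(M1−M0)/(6·3)=-6/19, b=Δ0−h0·(2M0+M1)/6=111/19
seg 1: a=4, c=M1/2=-54/19, d=(M2−M1)/(6·2)=147/152, b=Δ1−h1·(2M1+M2)/6=-51/19
seg 2: a=-5, c=M2/2=225/76, d=(M3−M2)/(6·2)=-75/152, b=Δ2−h2·(2M2+M3)/6=-93/38
t_q=3/2 → seg 0, τ=3/2; S=-5+111/19·τ+0·τ²+-6/19·τ³=205/76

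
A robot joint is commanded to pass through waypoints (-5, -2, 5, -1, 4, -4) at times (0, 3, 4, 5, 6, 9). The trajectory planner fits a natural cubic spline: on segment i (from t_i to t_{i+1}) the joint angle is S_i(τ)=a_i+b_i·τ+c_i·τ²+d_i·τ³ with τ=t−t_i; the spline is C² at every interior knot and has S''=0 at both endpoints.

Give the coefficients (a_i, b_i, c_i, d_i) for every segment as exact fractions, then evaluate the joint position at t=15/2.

Δ: Δ0=1, Δ1=7, Δ2=-6, Δ3=5, Δ4=-8/3
row 1: diag=8, rhs=36; c'=1/8, d'=9/2
row 2: denom=4−1·1/8=31/8; d'=(-78−1·9/2)/(31/8)=-660/31
row 3: denom=4−1·8/31=116/31; d'=(66−1·-660/31)/(116/31)=1353/58
row 4: denom=8−1·31/116=897/116; d'=(-46−1·1353/58)/(897/116)=-8042/897
back: M4=-8042/897
back: M3=1353/58−31/116·-8042/897=23074/897
back: M2=-660/31−8/31·23074/897=-25052/897
back: M1=9/2−1/8·-25052/897=7168/897
M: M0=0, M1=7168/897, M2=-25052/897, M3=23074/897, M4=-8042/897, M5=0
seg 0: a=-5, c=M0/2=0, d=(M1−M0)/(6·3)=3584/8073, b=Δ0−h0·(2M0+M1)/6=-2687/897
seg 1: a=-2, c=M1/2=3584/897, d=(M2−M1)/(6·1)=-1790/299, b=Δ1−h1·(2M1+M2)/6=8065/897
seg 2: a=5, c=M2/2=-12526/897, d=(M3−M2)/(6·1)=617/69, b=Δ2−h2·(2M2+M3)/6=-877/897
seg 3: a=-1, c=M3/2=11537/897, d=(M4−M3)/(6·1)=-5186/897, b=Δ3−h3·(2M3+M4)/6=-622/299
seg 4: a=4, c=M4/2=-4021/897, d=(M5−M4)/(6·3)=4021/8073, b=Δ4−h4·(2M4+M5)/6=5650/897
t_q=15/2 → seg 4, τ=3/2; S=4+5650/897·τ+-4021/897·τ²+4021/8073·τ³=12063/2392

  seg 0: a=-5 b=-2687/897 c=0 d=3584/8073
  seg 1: a=-2 b=8065/897 c=3584/897 d=-1790/299
  seg 2: a=5 b=-877/897 c=-12526/897 d=617/69
  seg 3: a=-1 b=-622/299 c=11537/897 d=-5186/897
  seg 4: a=4 b=5650/897 c=-4021/897 d=4021/8073
S(15/2) = 12063/2392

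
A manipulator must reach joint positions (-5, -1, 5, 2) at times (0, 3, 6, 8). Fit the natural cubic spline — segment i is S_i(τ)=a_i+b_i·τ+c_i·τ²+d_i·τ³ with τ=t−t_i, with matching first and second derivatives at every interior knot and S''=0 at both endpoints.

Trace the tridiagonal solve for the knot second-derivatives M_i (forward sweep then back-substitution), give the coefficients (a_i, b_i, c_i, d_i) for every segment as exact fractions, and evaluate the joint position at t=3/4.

Δ: Δ0=4/3, Δ1=2, Δ2=-3/2
row 1: diag=12, rhs=4; c'=1/4, d'=1/3
row 2: denom=10−3·1/4=37/4; d'=(-21−3·1/3)/(37/4)=-88/37
back: M2=-88/37
back: M1=1/3−1/4·-88/37=103/111
M: M0=0, M1=103/111, M2=-88/37, M3=0
seg 0: a=-5, c=M0/2=0, d=(M1−M0)/(6·3)=103/1998, b=Δ0−h0·(2M0+M1)/6=193/222
seg 1: a=-1, c=M1/2=103/222, d=(M2−M1)/(6·3)=-367/1998, b=Δ1−h1·(2M1+M2)/6=251/111
seg 2: a=5, c=M2/2=-44/37, d=(M3−M2)/(6·2)=22/111, b=Δ2−h2·(2M2+M3)/6=19/222
t_q=3/4 → seg 0, τ=3/4; S=-5+193/222·τ+0·τ²+103/1998·τ³=-20489/4736

  seg 0: a=-5 b=193/222 c=0 d=103/1998
  seg 1: a=-1 b=251/111 c=103/222 d=-367/1998
  seg 2: a=5 b=19/222 c=-44/37 d=22/111
S(3/4) = -20489/4736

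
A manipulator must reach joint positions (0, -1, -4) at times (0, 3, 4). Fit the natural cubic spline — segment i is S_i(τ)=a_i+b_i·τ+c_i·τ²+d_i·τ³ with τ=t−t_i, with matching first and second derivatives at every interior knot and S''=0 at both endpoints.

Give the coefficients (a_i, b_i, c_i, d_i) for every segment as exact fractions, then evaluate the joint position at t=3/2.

  seg 0: a=0 b=2/3 c=0 d=-1/9
  seg 1: a=-1 b=-7/3 c=-1 d=1/3
S(3/2) = 5/8

Δ: Δ0=-1/3, Δ1=-3
row 1: diag=8, rhs=-16; c'=1/8, d'=-2
back: M1=-2
M: M0=0, M1=-2, M2=0
seg 0: a=0, c=M0/2=0, d=(M1−M0)/(6·3)=-1/9, b=Δ0−h0·(2M0+M1)/6=2/3
seg 1: a=-1, c=M1/2=-1, d=(M2−M1)/(6·1)=1/3, b=Δ1−h1·(2M1+M2)/6=-7/3
t_q=3/2 → seg 0, τ=3/2; S=0+2/3·τ+0·τ²+-1/9·τ³=5/8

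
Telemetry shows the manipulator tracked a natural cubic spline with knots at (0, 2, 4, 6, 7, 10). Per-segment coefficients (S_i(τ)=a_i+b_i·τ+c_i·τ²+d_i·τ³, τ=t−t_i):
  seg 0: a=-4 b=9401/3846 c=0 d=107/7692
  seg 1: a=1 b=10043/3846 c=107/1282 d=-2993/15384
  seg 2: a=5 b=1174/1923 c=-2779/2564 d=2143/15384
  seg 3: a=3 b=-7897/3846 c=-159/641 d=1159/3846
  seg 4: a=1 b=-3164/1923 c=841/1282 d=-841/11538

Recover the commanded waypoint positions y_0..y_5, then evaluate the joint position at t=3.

y_0 = S_0(0) = a_0 = -4
y_1 = S_1(0) = a_1 = 1
y_2 = S_2(0) = a_2 = 5
y_3 = S_3(0) = a_3 = 3
y_4 = S_4(0) = a_4 = 1
y_5 = S_4(3) = 0
t_q=3 is in segment 1 (τ=1); S_1(τ)=17949/5128

y_0=-4 y_1=1 y_2=5 y_3=3 y_4=1 y_5=0
S(3) = 17949/5128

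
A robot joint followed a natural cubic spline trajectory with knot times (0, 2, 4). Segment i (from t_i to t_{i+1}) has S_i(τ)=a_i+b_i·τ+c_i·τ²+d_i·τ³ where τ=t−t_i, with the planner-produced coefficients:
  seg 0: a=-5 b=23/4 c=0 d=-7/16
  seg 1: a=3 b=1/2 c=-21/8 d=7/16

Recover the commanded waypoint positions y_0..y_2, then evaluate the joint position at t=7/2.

y_0=-5 y_1=3 y_2=-3
S(7/2) = -87/128

y_0 = S_0(0) = a_0 = -5
y_1 = S_1(0) = a_1 = 3
y_2 = S_1(2) = -3
t_q=7/2 is in segment 1 (τ=3/2); S_1(τ)=-87/128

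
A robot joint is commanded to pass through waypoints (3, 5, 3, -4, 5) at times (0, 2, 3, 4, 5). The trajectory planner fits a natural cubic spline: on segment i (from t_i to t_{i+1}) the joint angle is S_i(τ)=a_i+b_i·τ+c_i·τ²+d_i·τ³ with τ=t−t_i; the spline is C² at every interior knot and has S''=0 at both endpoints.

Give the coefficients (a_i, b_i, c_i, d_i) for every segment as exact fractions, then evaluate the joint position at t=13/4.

Δ: Δ0=1, Δ1=-2, Δ2=-7, Δ3=9
row 1: diag=6, rhs=-18; c'=1/6, d'=-3
row 2: denom=4−1·1/6=23/6; d'=(-30−1·-3)/(23/6)=-162/23
row 3: denom=4−1·6/23=86/23; d'=(96−1·-162/23)/(86/23)=1185/43
back: M3=1185/43
back: M2=-162/23−6/23·1185/43=-612/43
back: M1=-3−1/6·-612/43=-27/43
M: M0=0, M1=-27/43, M2=-612/43, M3=1185/43, M4=0
seg 0: a=3, c=M0/2=0, d=(M1−M0)/(6·2)=-9/172, b=Δ0−h0·(2M0+M1)/6=52/43
seg 1: a=5, c=M1/2=-27/86, d=(M2−M1)/(6·1)=-195/86, b=Δ1−h1·(2M1+M2)/6=25/43
seg 2: a=3, c=M2/2=-306/43, d=(M3−M2)/(6·1)=599/86, b=Δ2−h2·(2M2+M3)/6=-589/86
seg 3: a=-4, c=M3/2=1185/86, d=(M4−M3)/(6·1)=-395/86, b=Δ3−h3·(2M3+M4)/6=-8/43
t_q=13/4 → seg 2, τ=1/4; S=3+-589/86·τ+-306/43·τ²+599/86·τ³=5239/5504

  seg 0: a=3 b=52/43 c=0 d=-9/172
  seg 1: a=5 b=25/43 c=-27/86 d=-195/86
  seg 2: a=3 b=-589/86 c=-306/43 d=599/86
  seg 3: a=-4 b=-8/43 c=1185/86 d=-395/86
S(13/4) = 5239/5504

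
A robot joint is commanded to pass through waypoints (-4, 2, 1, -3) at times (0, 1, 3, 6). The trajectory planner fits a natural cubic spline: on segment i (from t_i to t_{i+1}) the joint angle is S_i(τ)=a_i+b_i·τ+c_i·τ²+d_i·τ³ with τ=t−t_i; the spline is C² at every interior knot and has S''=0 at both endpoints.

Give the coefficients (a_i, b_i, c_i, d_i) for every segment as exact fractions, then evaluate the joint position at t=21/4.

Δ: Δ0=6, Δ1=-1/2, Δ2=-4/3
row 1: diag=6, rhs=-39; c'=1/3, d'=-13/2
row 2: denom=10−2·1/3=28/3; d'=(-5−2·-13/2)/(28/3)=6/7
back: M2=6/7
back: M1=-13/2−1/3·6/7=-95/14
M: M0=0, M1=-95/14, M2=6/7, M3=0
seg 0: a=-4, c=M0/2=0, d=(M1−M0)/(6·1)=-95/84, b=Δ0−h0·(2M0+M1)/6=599/84
seg 1: a=2, c=M1/2=-95/28, d=(M2−M1)/(6·2)=107/168, b=Δ1−h1·(2M1+M2)/6=157/42
seg 2: a=1, c=M2/2=3/7, d=(M3−M2)/(6·3)=-1/21, b=Δ2−h2·(2M2+M3)/6=-46/21
t_q=21/4 → seg 2, τ=9/4; S=1+-46/21·τ+3/7·τ²+-1/21·τ³=-1031/448

  seg 0: a=-4 b=599/84 c=0 d=-95/84
  seg 1: a=2 b=157/42 c=-95/28 d=107/168
  seg 2: a=1 b=-46/21 c=3/7 d=-1/21
S(21/4) = -1031/448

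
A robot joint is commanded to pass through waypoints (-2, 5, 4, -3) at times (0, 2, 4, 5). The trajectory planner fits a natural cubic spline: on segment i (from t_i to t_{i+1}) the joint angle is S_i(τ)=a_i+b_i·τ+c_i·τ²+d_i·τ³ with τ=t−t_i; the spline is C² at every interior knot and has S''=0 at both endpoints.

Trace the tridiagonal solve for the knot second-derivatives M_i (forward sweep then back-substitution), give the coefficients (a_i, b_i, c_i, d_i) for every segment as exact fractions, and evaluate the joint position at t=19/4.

  seg 0: a=-2 b=4 c=0 d=-1/8
  seg 1: a=5 b=5/2 c=-3/4 d=-3/8
  seg 2: a=4 b=-5 c=-3 d=1
S(19/4) = -65/64

Δ: Δ0=7/2, Δ1=-1/2, Δ2=-7
row 1: diag=8, rhs=-24; c'=1/4, d'=-3
row 2: denom=6−2·1/4=11/2; d'=(-39−2·-3)/(11/2)=-6
back: M2=-6
back: M1=-3−1/4·-6=-3/2
M: M0=0, M1=-3/2, M2=-6, M3=0
seg 0: a=-2, c=M0/2=0, d=(M1−M0)/(6·2)=-1/8, b=Δ0−h0·(2M0+M1)/6=4
seg 1: a=5, c=M1/2=-3/4, d=(M2−M1)/(6·2)=-3/8, b=Δ1−h1·(2M1+M2)/6=5/2
seg 2: a=4, c=M2/2=-3, d=(M3−M2)/(6·1)=1, b=Δ2−h2·(2M2+M3)/6=-5
t_q=19/4 → seg 2, τ=3/4; S=4+-5·τ+-3·τ²+1·τ³=-65/64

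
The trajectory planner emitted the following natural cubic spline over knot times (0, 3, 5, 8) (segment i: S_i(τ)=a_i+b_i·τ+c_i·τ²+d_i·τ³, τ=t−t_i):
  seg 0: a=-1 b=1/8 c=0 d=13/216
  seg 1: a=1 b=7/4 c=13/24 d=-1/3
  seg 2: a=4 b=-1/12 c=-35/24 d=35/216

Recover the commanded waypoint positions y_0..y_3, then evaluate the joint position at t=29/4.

y_0 = S_0(0) = a_0 = -1
y_1 = S_1(0) = a_1 = 1
y_2 = S_2(0) = a_2 = 4
y_3 = S_2(3) = -5
t_q=29/4 is in segment 2 (τ=9/4); S_2(τ)=-883/512

y_0=-1 y_1=1 y_2=4 y_3=-5
S(29/4) = -883/512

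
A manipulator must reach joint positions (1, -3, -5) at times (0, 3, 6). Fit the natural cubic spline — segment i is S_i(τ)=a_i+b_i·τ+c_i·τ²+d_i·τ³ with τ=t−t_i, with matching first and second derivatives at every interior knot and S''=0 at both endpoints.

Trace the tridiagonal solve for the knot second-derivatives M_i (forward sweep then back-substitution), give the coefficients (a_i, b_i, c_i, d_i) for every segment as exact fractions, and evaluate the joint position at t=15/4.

  seg 0: a=1 b=-3/2 c=0 d=1/54
  seg 1: a=-3 b=-1 c=1/6 d=-1/54
S(15/4) = -469/128

Δ: Δ0=-4/3, Δ1=-2/3
row 1: diag=12, rhs=4; c'=1/4, d'=1/3
back: M1=1/3
M: M0=0, M1=1/3, M2=0
seg 0: a=1, c=M0/2=0, d=(M1−M0)/(6·3)=1/54, b=Δ0−h0·(2M0+M1)/6=-3/2
seg 1: a=-3, c=M1/2=1/6, d=(M2−M1)/(6·3)=-1/54, b=Δ1−h1·(2M1+M2)/6=-1
t_q=15/4 → seg 1, τ=3/4; S=-3+-1·τ+1/6·τ²+-1/54·τ³=-469/128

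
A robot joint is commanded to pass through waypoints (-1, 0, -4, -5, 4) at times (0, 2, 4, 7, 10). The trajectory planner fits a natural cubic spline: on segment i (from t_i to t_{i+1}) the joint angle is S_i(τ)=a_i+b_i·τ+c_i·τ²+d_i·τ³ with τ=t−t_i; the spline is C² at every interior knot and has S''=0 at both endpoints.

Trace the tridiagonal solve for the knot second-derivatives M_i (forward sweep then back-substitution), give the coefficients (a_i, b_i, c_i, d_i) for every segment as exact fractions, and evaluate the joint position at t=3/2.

Δ: Δ0=1/2, Δ1=-2, Δ2=-1/3, Δ3=3
row 1: diag=8, rhs=-15; c'=1/4, d'=-15/8
row 2: denom=10−2·1/4=19/2; d'=(10−2·-15/8)/(19/2)=55/38
row 3: denom=12−3·6/19=210/19; d'=(20−3·55/38)/(210/19)=17/12
back: M3=17/12
back: M2=55/38−6/19·17/12=1
back: M1=-15/8−1/4·1=-17/8
M: M0=0, M1=-17/8, M2=1, M3=17/12, M4=0
seg 0: a=-1, c=M0/2=0, d=(M1−M0)/(6·2)=-17/96, b=Δ0−h0·(2M0+M1)/6=29/24
seg 1: a=0, c=M1/2=-17/16, d=(M2−M1)/(6·2)=25/96, b=Δ1−h1·(2M1+M2)/6=-11/12
seg 2: a=-4, c=M2/2=1/2, d=(M3−M2)/(6·3)=5/216, b=Δ2−h2·(2M2+M3)/6=-49/24
seg 3: a=-5, c=M3/2=17/24, d=(M4−M3)/(6·3)=-17/216, b=Δ3−h3·(2M3+M4)/6=19/12
t_q=3/2 → seg 0, τ=3/2; S=-1+29/24·τ+0·τ²+-17/96·τ³=55/256

  seg 0: a=-1 b=29/24 c=0 d=-17/96
  seg 1: a=0 b=-11/12 c=-17/16 d=25/96
  seg 2: a=-4 b=-49/24 c=1/2 d=5/216
  seg 3: a=-5 b=19/12 c=17/24 d=-17/216
S(3/2) = 55/256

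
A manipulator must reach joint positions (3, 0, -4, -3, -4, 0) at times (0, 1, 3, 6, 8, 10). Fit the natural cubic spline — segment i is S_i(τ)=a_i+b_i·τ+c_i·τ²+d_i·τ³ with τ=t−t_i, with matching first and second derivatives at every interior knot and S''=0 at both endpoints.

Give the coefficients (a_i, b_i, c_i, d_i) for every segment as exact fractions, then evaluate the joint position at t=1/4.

  seg 0: a=3 b=-17603/5736 c=0 d=395/5736
  seg 1: a=0 b=-8209/2868 c=395/1912 d=161/1434
  seg 2: a=-4 b=-1975/2868 c=1683/1912 d=-3095/17208
  seg 3: a=-3 b=-1511/5736 c=-353/478 d=7115/22944
  seg 4: a=-4 b=1445/2868 c=4291/3824 d=-4291/22944
S(1/4) = 273353/122368

Δ: Δ0=-3, Δ1=-2, Δ2=1/3, Δ3=-1/2, Δ4=2
row 1: diag=6, rhs=6; c'=1/3, d'=1
row 2: denom=10−2·1/3=28/3; d'=(14−2·1)/(28/3)=9/7
row 3: denom=10−3·9/28=253/28; d'=(-5−3·9/7)/(253/28)=-248/253
row 4: denom=8−2·56/253=1912/253; d'=(15−2·-248/253)/(1912/253)=4291/1912
back: M4=4291/1912
back: M3=-248/253−56/253·4291/1912=-353/239
back: M2=9/7−9/28·-353/239=1683/956
back: M1=1−1/3·1683/956=395/956
M: M0=0, M1=395/956, M2=1683/956, M3=-353/239, M4=4291/1912, M5=0
seg 0: a=3, c=M0/2=0, d=(M1−M0)/(6·1)=395/5736, b=Δ0−h0·(2M0+M1)/6=-17603/5736
seg 1: a=0, c=M1/2=395/1912, d=(M2−M1)/(6·2)=161/1434, b=Δ1−h1·(2M1+M2)/6=-8209/2868
seg 2: a=-4, c=M2/2=1683/1912, d=(M3−M2)/(6·3)=-3095/17208, b=Δ2−h2·(2M2+M3)/6=-1975/2868
seg 3: a=-3, c=M3/2=-353/478, d=(M4−M3)/(6·2)=7115/22944, b=Δ3−h3·(2M3+M4)/6=-1511/5736
seg 4: a=-4, c=M4/2=4291/3824, d=(M5−M4)/(6·2)=-4291/22944, b=Δ4−h4·(2M4+M5)/6=1445/2868
t_q=1/4 → seg 0, τ=1/4; S=3+-17603/5736·τ+0·τ²+395/5736·τ³=273353/122368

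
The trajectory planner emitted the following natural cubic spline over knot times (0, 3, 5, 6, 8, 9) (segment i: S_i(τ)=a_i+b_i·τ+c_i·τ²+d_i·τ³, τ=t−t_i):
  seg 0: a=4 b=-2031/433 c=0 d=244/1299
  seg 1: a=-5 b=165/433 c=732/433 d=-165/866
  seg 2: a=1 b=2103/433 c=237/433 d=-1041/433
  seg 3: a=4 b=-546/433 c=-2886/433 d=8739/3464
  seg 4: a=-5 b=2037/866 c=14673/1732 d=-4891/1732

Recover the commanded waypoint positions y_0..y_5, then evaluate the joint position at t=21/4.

y_0 = S_0(0) = a_0 = 4
y_1 = S_1(0) = a_1 = -5
y_2 = S_2(0) = a_2 = 1
y_3 = S_3(0) = a_3 = 4
y_4 = S_4(0) = a_4 = -5
y_5 = S_4(1) = 3
t_q=21/4 is in segment 2 (τ=1/4); S_2(τ)=61267/27712

y_0=4 y_1=-5 y_2=1 y_3=4 y_4=-5 y_5=3
S(21/4) = 61267/27712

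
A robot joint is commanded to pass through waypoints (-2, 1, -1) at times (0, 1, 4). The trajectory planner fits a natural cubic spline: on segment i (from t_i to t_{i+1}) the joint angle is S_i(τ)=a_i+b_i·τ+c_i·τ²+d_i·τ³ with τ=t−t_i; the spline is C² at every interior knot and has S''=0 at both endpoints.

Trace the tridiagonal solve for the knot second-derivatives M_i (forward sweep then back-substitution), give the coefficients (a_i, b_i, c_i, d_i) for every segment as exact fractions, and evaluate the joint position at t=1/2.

  seg 0: a=-2 b=83/24 c=0 d=-11/24
  seg 1: a=1 b=25/12 c=-11/8 d=11/72
S(1/2) = -21/64

Δ: Δ0=3, Δ1=-2/3
row 1: diag=8, rhs=-22; c'=3/8, d'=-11/4
back: M1=-11/4
M: M0=0, M1=-11/4, M2=0
seg 0: a=-2, c=M0/2=0, d=(M1−M0)/(6·1)=-11/24, b=Δ0−h0·(2M0+M1)/6=83/24
seg 1: a=1, c=M1/2=-11/8, d=(M2−M1)/(6·3)=11/72, b=Δ1−h1·(2M1+M2)/6=25/12
t_q=1/2 → seg 0, τ=1/2; S=-2+83/24·τ+0·τ²+-11/24·τ³=-21/64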